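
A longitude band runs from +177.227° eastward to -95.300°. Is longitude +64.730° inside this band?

No

Band width going east from +177.227° to -95.300°: ((-95.300 − 177.227) mod 360) = 87.473°.
Offset of +64.730° east of the west edge: ((64.730 − 177.227) mod 360) = 247.503°.
247.503° > 87.473° ⇒ outside.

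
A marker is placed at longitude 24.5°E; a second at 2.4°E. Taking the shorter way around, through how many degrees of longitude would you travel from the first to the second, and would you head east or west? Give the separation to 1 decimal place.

22.1° west

Raw difference: 2.4 − 24.5 = -22.1°.
Normalise into (−180°, 180°]: -22.1° stays -22.1°.
Negative ⇒ the second point lies to the west; separation 22.1°.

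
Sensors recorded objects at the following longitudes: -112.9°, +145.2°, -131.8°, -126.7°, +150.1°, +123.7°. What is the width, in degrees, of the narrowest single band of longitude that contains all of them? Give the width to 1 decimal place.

123.4°

Sort the longitudes: -131.8°, -126.7°, -112.9°, +123.7°, +145.2°, +150.1°.
Eastward gaps between consecutive values (wrapping around): 5.1°, 13.8°, 236.6°, 21.5°, 4.9°, 78.1°.
Largest gap = 236.6° ⇒ minimal covering band is its complement: 360° − 236.6° = 123.4°.
Band runs from +123.7° eastward to -112.9°, crossing the antimeridian.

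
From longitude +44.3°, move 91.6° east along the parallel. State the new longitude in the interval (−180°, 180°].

+135.9°

Start at +44.3°; shift +91.6° → +135.9°.
+135.9° already lies in (−180°, 180°].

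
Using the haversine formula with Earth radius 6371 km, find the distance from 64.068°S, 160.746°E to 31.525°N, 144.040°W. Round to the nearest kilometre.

11667 km

Δλ = -144.040 − 160.746 = -304.786°; wrapped into (−180°, 180°]: 55.214°.
Δφ = 31.525 − -64.068 = 95.593°.
a = sin²(Δφ/2) + cos φ₁ · cos φ₂ · sin²(Δλ/2) = 0.628779.
c = 2·atan2(√a, √(1−a)) = 1.83129 rad → d = 6371·c ≈ 11667.15 km.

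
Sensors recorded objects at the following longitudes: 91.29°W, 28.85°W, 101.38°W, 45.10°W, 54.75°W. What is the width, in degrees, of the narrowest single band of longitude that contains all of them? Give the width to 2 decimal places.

72.53°

Sort the longitudes: -101.38°, -91.29°, -54.75°, -45.10°, -28.85°.
Eastward gaps between consecutive values (wrapping around): 10.09°, 36.54°, 9.65°, 16.25°, 287.47°.
Largest gap = 287.47° ⇒ minimal covering band is its complement: 360° − 287.47° = 72.53°.
Band runs from -101.38° eastward to -28.85°.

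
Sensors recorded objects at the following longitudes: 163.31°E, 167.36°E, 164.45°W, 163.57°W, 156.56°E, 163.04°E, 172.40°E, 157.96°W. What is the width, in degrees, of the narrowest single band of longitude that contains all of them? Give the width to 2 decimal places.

Sort the longitudes: -164.45°, -163.57°, -157.96°, +156.56°, +163.04°, +163.31°, +167.36°, +172.40°.
Eastward gaps between consecutive values (wrapping around): 0.88°, 5.61°, 314.52°, 6.48°, 0.27°, 4.05°, 5.04°, 23.15°.
Largest gap = 314.52° ⇒ minimal covering band is its complement: 360° − 314.52° = 45.48°.
Band runs from +156.56° eastward to -157.96°, crossing the antimeridian.

45.48°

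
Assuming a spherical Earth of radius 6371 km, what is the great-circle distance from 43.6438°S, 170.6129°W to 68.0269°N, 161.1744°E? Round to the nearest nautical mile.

Δλ = 161.1744 − -170.6129 = 331.7873°; wrapped into (−180°, 180°]: -28.2127°.
Δφ = 68.0269 − -43.6438 = 111.6707°.
a = sin²(Δφ/2) + cos φ₁ · cos φ₂ · sin²(Δλ/2) = 0.700720.
c = 2·atan2(√a, √(1−a)) = 1.98388 rad → d = 6371·c ≈ 12639.32 km ≈ 6824.69 nmi.

6825 nmi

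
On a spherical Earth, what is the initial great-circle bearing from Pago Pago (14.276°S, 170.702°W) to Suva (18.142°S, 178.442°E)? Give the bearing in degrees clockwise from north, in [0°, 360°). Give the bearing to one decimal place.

248.2°

Δλ = 178.442 − -170.702 = 349.144°; wrapped into (−180°, 180°]: -10.856°.
θ = atan2( sin Δλ · cos φ₂ , cos φ₁ · sin φ₂ − sin φ₁ · cos φ₂ · cos Δλ )
  = atan2(-0.17898, -0.07162) = -111.808° → normalised to [0°, 360°): 248.192°.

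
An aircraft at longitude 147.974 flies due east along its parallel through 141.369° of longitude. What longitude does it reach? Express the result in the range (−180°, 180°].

-70.657°

Start at +147.974°; shift +141.369° → +289.343°.
+289.343° lies outside (−180°, 180°]; subtract 360° → -70.657°.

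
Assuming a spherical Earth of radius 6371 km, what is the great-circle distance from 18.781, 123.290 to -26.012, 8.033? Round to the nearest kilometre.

Δλ = 8.033 − 123.290 = -115.257°.
Δφ = -26.012 − 18.781 = -44.793°.
a = sin²(Δφ/2) + cos φ₁ · cos φ₂ · sin²(Δλ/2) = 0.752118.
c = 2·atan2(√a, √(1−a)) = 2.09929 rad → d = 6371·c ≈ 13374.60 km.

13375 km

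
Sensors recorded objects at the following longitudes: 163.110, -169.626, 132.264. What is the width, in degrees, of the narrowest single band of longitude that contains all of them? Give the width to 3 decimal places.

58.110°

Sort the longitudes: -169.626°, +132.264°, +163.110°.
Eastward gaps between consecutive values (wrapping around): 301.890°, 30.846°, 27.264°.
Largest gap = 301.890° ⇒ minimal covering band is its complement: 360° − 301.890° = 58.110°.
Band runs from +132.264° eastward to -169.626°, crossing the antimeridian.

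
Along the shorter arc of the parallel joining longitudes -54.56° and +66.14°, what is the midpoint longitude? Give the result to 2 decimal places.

+5.79°

Signed shortest Δλ from -54.56° to +66.14° is +120.70°.
Midpoint longitude = -54.56° + (+120.70°)/2 = -54.56° + 60.35° = +5.79°.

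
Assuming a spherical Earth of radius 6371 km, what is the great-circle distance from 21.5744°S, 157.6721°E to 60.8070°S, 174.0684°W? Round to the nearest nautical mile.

2636 nmi

Δλ = -174.0684 − 157.6721 = -331.7405°; wrapped into (−180°, 180°]: 28.2595°.
Δφ = -60.8070 − -21.5744 = -39.2326°.
a = sin²(Δφ/2) + cos φ₁ · cos φ₂ · sin²(Δλ/2) = 0.139738.
c = 2·atan2(√a, √(1−a)) = 0.76624 rad → d = 6371·c ≈ 4881.71 km ≈ 2635.91 nmi.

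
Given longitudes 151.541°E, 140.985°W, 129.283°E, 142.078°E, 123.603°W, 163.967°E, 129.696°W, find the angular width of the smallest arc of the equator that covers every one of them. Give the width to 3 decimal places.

107.114°

Sort the longitudes: -140.985°, -129.696°, -123.603°, +129.283°, +142.078°, +151.541°, +163.967°.
Eastward gaps between consecutive values (wrapping around): 11.289°, 6.093°, 252.886°, 12.795°, 9.463°, 12.426°, 55.048°.
Largest gap = 252.886° ⇒ minimal covering band is its complement: 360° − 252.886° = 107.114°.
Band runs from +129.283° eastward to -123.603°, crossing the antimeridian.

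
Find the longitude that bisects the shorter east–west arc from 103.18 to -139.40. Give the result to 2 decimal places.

Signed shortest Δλ from +103.18° to -139.40° is +117.42°.
Midpoint longitude = +103.18° + (+117.42°)/2 = +103.18° + 58.71° = +161.89°.
(The naïve average (+103.18 + -139.40)/2 = -18.11° is on the wrong side of the globe.)

+161.89°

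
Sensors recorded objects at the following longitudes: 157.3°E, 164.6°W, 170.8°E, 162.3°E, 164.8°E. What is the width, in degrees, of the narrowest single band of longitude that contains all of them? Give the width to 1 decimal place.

Sort the longitudes: -164.6°, +157.3°, +162.3°, +164.8°, +170.8°.
Eastward gaps between consecutive values (wrapping around): 321.9°, 5.0°, 2.5°, 6.0°, 24.6°.
Largest gap = 321.9° ⇒ minimal covering band is its complement: 360° − 321.9° = 38.1°.
Band runs from +157.3° eastward to -164.6°, crossing the antimeridian.

38.1°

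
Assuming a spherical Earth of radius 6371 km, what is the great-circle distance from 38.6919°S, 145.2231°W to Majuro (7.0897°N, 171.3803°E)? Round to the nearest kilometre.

6777 km

Δλ = 171.3803 − -145.2231 = 316.6034°; wrapped into (−180°, 180°]: -43.3966°.
Δφ = 7.0897 − -38.6919 = 45.7816°.
a = sin²(Δφ/2) + cos φ₁ · cos φ₂ · sin²(Δλ/2) = 0.257178.
c = 2·atan2(√a, √(1−a)) = 1.06370 rad → d = 6371·c ≈ 6776.80 km.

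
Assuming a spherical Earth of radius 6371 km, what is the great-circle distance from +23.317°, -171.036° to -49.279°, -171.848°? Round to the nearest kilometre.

8073 km

Δλ = -171.848 − -171.036 = -0.812°.
Δφ = -49.279 − 23.317 = -72.596°.
a = sin²(Δφ/2) + cos φ₁ · cos φ₂ · sin²(Δλ/2) = 0.350476.
c = 2·atan2(√a, √(1−a)) = 1.26710 rad → d = 6371·c ≈ 8072.71 km.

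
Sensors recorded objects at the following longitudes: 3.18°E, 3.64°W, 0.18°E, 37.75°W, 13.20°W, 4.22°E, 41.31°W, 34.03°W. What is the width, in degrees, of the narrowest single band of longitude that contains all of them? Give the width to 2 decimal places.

45.53°

Sort the longitudes: -41.31°, -37.75°, -34.03°, -13.20°, -3.64°, +0.18°, +3.18°, +4.22°.
Eastward gaps between consecutive values (wrapping around): 3.56°, 3.72°, 20.83°, 9.56°, 3.82°, 3.00°, 1.04°, 314.47°.
Largest gap = 314.47° ⇒ minimal covering band is its complement: 360° − 314.47° = 45.53°.
Band runs from -41.31° eastward to +4.22°.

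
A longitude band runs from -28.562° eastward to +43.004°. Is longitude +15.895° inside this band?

Band width going east from -28.562° to +43.004°: ((43.004 − -28.562) mod 360) = 71.566°.
Offset of +15.895° east of the west edge: ((15.895 − -28.562) mod 360) = 44.457°.
44.457° ≤ 71.566° ⇒ inside.

Yes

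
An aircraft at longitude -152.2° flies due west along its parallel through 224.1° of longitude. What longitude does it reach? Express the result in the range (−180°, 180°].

Start at -152.2°; shift −224.1° → -376.3°.
-376.3° lies outside (−180°, 180°]; add 360° → -16.3°.

-16.3°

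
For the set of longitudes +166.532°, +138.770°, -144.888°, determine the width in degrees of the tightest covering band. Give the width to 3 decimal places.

Sort the longitudes: -144.888°, +138.770°, +166.532°.
Eastward gaps between consecutive values (wrapping around): 283.658°, 27.762°, 48.580°.
Largest gap = 283.658° ⇒ minimal covering band is its complement: 360° − 283.658° = 76.342°.
Band runs from +138.770° eastward to -144.888°, crossing the antimeridian.

76.342°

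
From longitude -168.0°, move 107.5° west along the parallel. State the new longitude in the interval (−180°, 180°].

+84.5°

Start at -168.0°; shift −107.5° → -275.5°.
-275.5° lies outside (−180°, 180°]; add 360° → +84.5°.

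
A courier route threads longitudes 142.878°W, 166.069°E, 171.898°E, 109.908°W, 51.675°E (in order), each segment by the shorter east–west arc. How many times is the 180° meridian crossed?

2

Leg 1: -142.878° → +166.069°, shortest Δλ = -51.053° (west) — crosses 180°.
Leg 2: +166.069° → +171.898°, shortest Δλ = 5.829° (east) — does not cross 180°.
Leg 3: +171.898° → -109.908°, shortest Δλ = 78.194° (east) — crosses 180°.
Leg 4: -109.908° → +51.675°, shortest Δλ = 161.583° (east) — does not cross 180°.
Total crossings: 2.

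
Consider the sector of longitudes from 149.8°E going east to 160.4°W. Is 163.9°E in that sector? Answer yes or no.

Yes

Band width going east from +149.8° to -160.4°: ((-160.4 − 149.8) mod 360) = 49.8°.
Offset of +163.9° east of the west edge: ((163.9 − 149.8) mod 360) = 14.1°.
14.1° ≤ 49.8° ⇒ inside.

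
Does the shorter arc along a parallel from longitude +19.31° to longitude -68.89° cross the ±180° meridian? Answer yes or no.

No

Signed shortest Δλ = ((-68.89 − 19.31 + 180) mod 360) − 180 = -88.2°.
Going west by 88.2° from +19.31° reaches -68.89° without touching 180°.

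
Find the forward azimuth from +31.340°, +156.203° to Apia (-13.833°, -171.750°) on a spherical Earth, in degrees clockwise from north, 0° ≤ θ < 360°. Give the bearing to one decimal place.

Δλ = -171.750 − 156.203 = -327.953°; wrapped into (−180°, 180°]: 32.047°.
θ = atan2( sin Δλ · cos φ₂ , cos φ₁ · sin φ₂ − sin φ₁ · cos φ₂ · cos Δλ )
  = atan2(0.51523, -0.63228) = 140.824° → normalised to [0°, 360°): 140.824°.

140.8°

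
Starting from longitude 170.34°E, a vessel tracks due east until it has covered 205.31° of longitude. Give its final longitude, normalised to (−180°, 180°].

15.65°E

Start at +170.34°; shift +205.31° → +375.65°.
+375.65° lies outside (−180°, 180°]; subtract 360° → +15.65°.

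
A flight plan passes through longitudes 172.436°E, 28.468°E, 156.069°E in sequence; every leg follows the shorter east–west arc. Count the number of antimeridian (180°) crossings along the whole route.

Leg 1: +172.436° → +28.468°, shortest Δλ = -143.968° (west) — does not cross 180°.
Leg 2: +28.468° → +156.069°, shortest Δλ = 127.601° (east) — does not cross 180°.
Total crossings: 0.

0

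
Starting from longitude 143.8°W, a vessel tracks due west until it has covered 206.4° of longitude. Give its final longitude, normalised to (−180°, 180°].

Start at -143.8°; shift −206.4° → -350.2°.
-350.2° lies outside (−180°, 180°]; add 360° → +9.8°.

9.8°E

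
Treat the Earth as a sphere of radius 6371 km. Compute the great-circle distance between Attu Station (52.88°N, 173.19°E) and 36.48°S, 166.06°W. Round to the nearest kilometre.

10137 km

Δλ = -166.06 − 173.19 = -339.25°; wrapped into (−180°, 180°]: 20.75°.
Δφ = -36.48 − 52.88 = -89.36°.
a = sin²(Δφ/2) + cos φ₁ · cos φ₂ · sin²(Δλ/2) = 0.510153.
c = 2·atan2(√a, √(1−a)) = 1.59110 rad → d = 6371·c ≈ 10136.92 km.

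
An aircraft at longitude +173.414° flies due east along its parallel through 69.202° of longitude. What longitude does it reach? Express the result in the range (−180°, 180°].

-117.384°

Start at +173.414°; shift +69.202° → +242.616°.
+242.616° lies outside (−180°, 180°]; subtract 360° → -117.384°.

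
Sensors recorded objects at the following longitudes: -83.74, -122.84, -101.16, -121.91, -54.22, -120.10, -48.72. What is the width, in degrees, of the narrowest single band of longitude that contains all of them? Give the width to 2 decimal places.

74.12°

Sort the longitudes: -122.84°, -121.91°, -120.10°, -101.16°, -83.74°, -54.22°, -48.72°.
Eastward gaps between consecutive values (wrapping around): 0.93°, 1.81°, 18.94°, 17.42°, 29.52°, 5.50°, 285.88°.
Largest gap = 285.88° ⇒ minimal covering band is its complement: 360° − 285.88° = 74.12°.
Band runs from -122.84° eastward to -48.72°.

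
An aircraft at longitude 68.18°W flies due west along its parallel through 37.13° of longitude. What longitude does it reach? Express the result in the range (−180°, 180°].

Start at -68.18°; shift −37.13° → -105.31°.
-105.31° already lies in (−180°, 180°].

105.31°W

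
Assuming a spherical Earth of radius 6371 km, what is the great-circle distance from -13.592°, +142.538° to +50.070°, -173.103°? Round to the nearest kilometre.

8293 km

Δλ = -173.103 − 142.538 = -315.641°; wrapped into (−180°, 180°]: 44.359°.
Δφ = 50.070 − -13.592 = 63.662°.
a = sin²(Δφ/2) + cos φ₁ · cos φ₂ · sin²(Δλ/2) = 0.367078.
c = 2·atan2(√a, √(1−a)) = 1.30172 rad → d = 6371·c ≈ 8293.24 km.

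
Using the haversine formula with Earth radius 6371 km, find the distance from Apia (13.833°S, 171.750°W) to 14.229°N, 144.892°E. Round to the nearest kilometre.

5702 km

Δλ = 144.892 − -171.750 = 316.642°; wrapped into (−180°, 180°]: -43.358°.
Δφ = 14.229 − -13.833 = 28.062°.
a = sin²(Δφ/2) + cos φ₁ · cos φ₂ · sin²(Δλ/2) = 0.187219.
c = 2·atan2(√a, √(1−a)) = 0.89494 rad → d = 6371·c ≈ 5701.68 km.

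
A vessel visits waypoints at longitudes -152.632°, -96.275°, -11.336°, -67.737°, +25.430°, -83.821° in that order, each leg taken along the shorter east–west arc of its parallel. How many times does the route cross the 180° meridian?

0

Leg 1: -152.632° → -96.275°, shortest Δλ = 56.357° (east) — does not cross 180°.
Leg 2: -96.275° → -11.336°, shortest Δλ = 84.939° (east) — does not cross 180°.
Leg 3: -11.336° → -67.737°, shortest Δλ = -56.401° (west) — does not cross 180°.
Leg 4: -67.737° → +25.430°, shortest Δλ = 93.167° (east) — does not cross 180°.
Leg 5: +25.430° → -83.821°, shortest Δλ = -109.251° (west) — does not cross 180°.
Total crossings: 0.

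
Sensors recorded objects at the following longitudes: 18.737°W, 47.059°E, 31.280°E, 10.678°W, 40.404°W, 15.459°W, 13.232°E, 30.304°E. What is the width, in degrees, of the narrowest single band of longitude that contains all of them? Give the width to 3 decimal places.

Sort the longitudes: -40.404°, -18.737°, -15.459°, -10.678°, +13.232°, +30.304°, +31.280°, +47.059°.
Eastward gaps between consecutive values (wrapping around): 21.667°, 3.278°, 4.781°, 23.910°, 17.072°, 0.976°, 15.779°, 272.537°.
Largest gap = 272.537° ⇒ minimal covering band is its complement: 360° − 272.537° = 87.463°.
Band runs from -40.404° eastward to +47.059°.

87.463°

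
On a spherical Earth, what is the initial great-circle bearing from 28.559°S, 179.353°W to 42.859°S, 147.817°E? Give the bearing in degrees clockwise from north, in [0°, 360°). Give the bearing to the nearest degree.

Δλ = 147.817 − -179.353 = 327.170°; wrapped into (−180°, 180°]: -32.830°.
θ = atan2( sin Δλ · cos φ₂ , cos φ₁ · sin φ₂ − sin φ₁ · cos φ₂ · cos Δλ )
  = atan2(-0.39741, -0.30297) = -127.320° → normalised to [0°, 360°): 232.680°.

233°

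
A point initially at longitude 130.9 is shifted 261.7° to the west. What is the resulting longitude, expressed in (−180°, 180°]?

Start at +130.9°; shift −261.7° → -130.8°.
-130.8° already lies in (−180°, 180°].

-130.8°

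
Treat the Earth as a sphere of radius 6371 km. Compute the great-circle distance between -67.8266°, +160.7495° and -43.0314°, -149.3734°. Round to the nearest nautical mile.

Δλ = -149.3734 − 160.7495 = -310.1229°; wrapped into (−180°, 180°]: 49.8771°.
Δφ = -43.0314 − -67.8266 = 24.7952°.
a = sin²(Δφ/2) + cos φ₁ · cos φ₂ · sin²(Δλ/2) = 0.095141.
c = 2·atan2(√a, √(1−a)) = 0.62713 rad → d = 6371·c ≈ 3995.41 km ≈ 2157.35 nmi.

2157 nmi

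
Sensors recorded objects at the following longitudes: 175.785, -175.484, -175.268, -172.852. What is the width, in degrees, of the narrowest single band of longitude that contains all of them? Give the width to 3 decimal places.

11.363°

Sort the longitudes: -175.484°, -175.268°, -172.852°, +175.785°.
Eastward gaps between consecutive values (wrapping around): 0.216°, 2.416°, 348.637°, 8.731°.
Largest gap = 348.637° ⇒ minimal covering band is its complement: 360° − 348.637° = 11.363°.
Band runs from +175.785° eastward to -172.852°, crossing the antimeridian.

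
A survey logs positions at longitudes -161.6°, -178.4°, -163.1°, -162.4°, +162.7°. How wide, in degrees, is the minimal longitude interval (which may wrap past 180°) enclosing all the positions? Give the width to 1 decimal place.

Sort the longitudes: -178.4°, -163.1°, -162.4°, -161.6°, +162.7°.
Eastward gaps between consecutive values (wrapping around): 15.3°, 0.7°, 0.8°, 324.3°, 18.9°.
Largest gap = 324.3° ⇒ minimal covering band is its complement: 360° − 324.3° = 35.7°.
Band runs from +162.7° eastward to -161.6°, crossing the antimeridian.

35.7°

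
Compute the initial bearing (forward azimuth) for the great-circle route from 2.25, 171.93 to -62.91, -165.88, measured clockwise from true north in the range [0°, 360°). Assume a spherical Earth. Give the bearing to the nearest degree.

169°

Δλ = -165.88 − 171.93 = -337.81°; wrapped into (−180°, 180°]: 22.19°.
θ = atan2( sin Δλ · cos φ₂ , cos φ₁ · sin φ₂ − sin φ₁ · cos φ₂ · cos Δλ )
  = atan2(0.17199, -0.90616) = 169.253° → normalised to [0°, 360°): 169.253°.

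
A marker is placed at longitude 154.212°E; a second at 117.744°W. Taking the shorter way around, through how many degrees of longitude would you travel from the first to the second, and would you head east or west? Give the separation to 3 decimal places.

88.044° east

Raw difference: -117.744 − 154.212 = -271.956°.
Normalise into (−180°, 180°]: -271.956° + 360° = 88.044°.
Positive ⇒ the second point lies to the east; separation 88.044°.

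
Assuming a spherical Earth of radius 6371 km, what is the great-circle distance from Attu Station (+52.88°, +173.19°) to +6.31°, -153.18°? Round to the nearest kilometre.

Δλ = -153.18 − 173.19 = -326.37°; wrapped into (−180°, 180°]: 33.63°.
Δφ = 6.31 − 52.88 = -46.57°.
a = sin²(Δφ/2) + cos φ₁ · cos φ₂ · sin²(Δλ/2) = 0.206462.
c = 2·atan2(√a, √(1−a)) = 0.94336 rad → d = 6371·c ≈ 6010.12 km.

6010 km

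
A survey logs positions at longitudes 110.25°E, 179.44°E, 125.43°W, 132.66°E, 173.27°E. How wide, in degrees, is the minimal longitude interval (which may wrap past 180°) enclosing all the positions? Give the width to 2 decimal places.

Sort the longitudes: -125.43°, +110.25°, +132.66°, +173.27°, +179.44°.
Eastward gaps between consecutive values (wrapping around): 235.68°, 22.41°, 40.61°, 6.17°, 55.13°.
Largest gap = 235.68° ⇒ minimal covering band is its complement: 360° − 235.68° = 124.32°.
Band runs from +110.25° eastward to -125.43°, crossing the antimeridian.

124.32°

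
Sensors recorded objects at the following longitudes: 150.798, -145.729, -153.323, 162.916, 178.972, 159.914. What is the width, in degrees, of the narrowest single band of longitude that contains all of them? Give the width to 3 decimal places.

Sort the longitudes: -153.323°, -145.729°, +150.798°, +159.914°, +162.916°, +178.972°.
Eastward gaps between consecutive values (wrapping around): 7.594°, 296.527°, 9.116°, 3.002°, 16.056°, 27.705°.
Largest gap = 296.527° ⇒ minimal covering band is its complement: 360° − 296.527° = 63.473°.
Band runs from +150.798° eastward to -145.729°, crossing the antimeridian.

63.473°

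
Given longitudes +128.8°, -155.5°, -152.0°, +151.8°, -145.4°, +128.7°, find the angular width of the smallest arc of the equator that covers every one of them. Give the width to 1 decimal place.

Sort the longitudes: -155.5°, -152.0°, -145.4°, +128.7°, +128.8°, +151.8°.
Eastward gaps between consecutive values (wrapping around): 3.5°, 6.6°, 274.1°, 0.1°, 23.0°, 52.7°.
Largest gap = 274.1° ⇒ minimal covering band is its complement: 360° − 274.1° = 85.9°.
Band runs from +128.7° eastward to -145.4°, crossing the antimeridian.

85.9°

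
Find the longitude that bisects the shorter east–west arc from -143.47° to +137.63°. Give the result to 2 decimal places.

+177.08°

Signed shortest Δλ from -143.47° to +137.63° is -78.90°.
Midpoint longitude = -143.47° + (-78.90°)/2 = -143.47° − 39.45° = -182.92°.
Normalise into (−180°, 180°]: +177.08°.
(The naïve average (-143.47 + +137.63)/2 = -2.92° is on the wrong side of the globe.)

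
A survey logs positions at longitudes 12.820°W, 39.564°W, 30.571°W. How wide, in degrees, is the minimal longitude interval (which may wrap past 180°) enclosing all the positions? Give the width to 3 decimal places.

26.744°

Sort the longitudes: -39.564°, -30.571°, -12.820°.
Eastward gaps between consecutive values (wrapping around): 8.993°, 17.751°, 333.256°.
Largest gap = 333.256° ⇒ minimal covering band is its complement: 360° − 333.256° = 26.744°.
Band runs from -39.564° eastward to -12.820°.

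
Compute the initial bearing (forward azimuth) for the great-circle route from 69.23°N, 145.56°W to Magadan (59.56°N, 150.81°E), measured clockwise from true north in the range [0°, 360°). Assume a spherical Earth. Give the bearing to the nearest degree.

Δλ = 150.81 − -145.56 = 296.37°; wrapped into (−180°, 180°]: -63.63°.
θ = atan2( sin Δλ · cos φ₂ , cos φ₁ · sin φ₂ − sin φ₁ · cos φ₂ · cos Δλ )
  = atan2(-0.45392, 0.09533) = -78.139° → normalised to [0°, 360°): 281.861°.

282°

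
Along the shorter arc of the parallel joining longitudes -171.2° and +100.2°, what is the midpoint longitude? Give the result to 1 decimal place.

+144.5°

Signed shortest Δλ from -171.2° to +100.2° is -88.6°.
Midpoint longitude = -171.2° + (-88.6°)/2 = -171.2° − 44.3° = -215.5°.
Normalise into (−180°, 180°]: +144.5°.
(The naïve average (-171.2 + +100.2)/2 = -35.5° is on the wrong side of the globe.)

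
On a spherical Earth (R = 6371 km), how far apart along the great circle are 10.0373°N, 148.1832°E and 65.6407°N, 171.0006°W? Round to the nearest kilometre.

Δλ = -171.0006 − 148.1832 = -319.1838°; wrapped into (−180°, 180°]: 40.8162°.
Δφ = 65.6407 − 10.0373 = 55.6034°.
a = sin²(Δφ/2) + cos φ₁ · cos φ₂ · sin²(Δλ/2) = 0.266926.
c = 2·atan2(√a, √(1−a)) = 1.08586 rad → d = 6371·c ≈ 6918.04 km.

6918 km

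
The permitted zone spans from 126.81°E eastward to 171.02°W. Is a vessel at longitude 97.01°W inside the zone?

Band width going east from +126.81° to -171.02°: ((-171.02 − 126.81) mod 360) = 62.17°.
Offset of -97.01° east of the west edge: ((-97.01 − 126.81) mod 360) = 136.18°.
136.18° > 62.17° ⇒ outside.

No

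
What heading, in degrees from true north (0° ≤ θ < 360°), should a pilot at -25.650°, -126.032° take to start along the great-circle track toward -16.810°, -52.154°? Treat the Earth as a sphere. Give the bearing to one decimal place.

99.0°

Δλ = -52.154 − -126.032 = 73.878°.
θ = atan2( sin Δλ · cos φ₂ , cos φ₁ · sin φ₂ − sin φ₁ · cos φ₂ · cos Δλ )
  = atan2(0.91962, -0.14563) = 98.999° → normalised to [0°, 360°): 98.999°.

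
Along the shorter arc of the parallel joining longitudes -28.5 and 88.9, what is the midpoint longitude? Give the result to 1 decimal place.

Signed shortest Δλ from -28.5° to +88.9° is +117.4°.
Midpoint longitude = -28.5° + (+117.4°)/2 = -28.5° + 58.7° = +30.2°.

+30.2°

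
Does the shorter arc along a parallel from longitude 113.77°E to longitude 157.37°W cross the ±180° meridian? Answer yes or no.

Naïve |-157.37 − 113.77| = 271.14° > 180°, so the shorter arc goes the other way round — across 180°.
Signed shortest Δλ = ((-157.37 − 113.77 + 180) mod 360) − 180 = 88.86°.
Going east by 88.86° from +113.77° passes through 180° before reaching -157.37°.

Yes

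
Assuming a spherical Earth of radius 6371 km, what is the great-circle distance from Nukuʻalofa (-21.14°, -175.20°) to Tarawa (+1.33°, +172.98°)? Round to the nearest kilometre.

2810 km

Δλ = 172.98 − -175.20 = 348.18°; wrapped into (−180°, 180°]: -11.82°.
Δφ = 1.33 − -21.14 = 22.47°.
a = sin²(Δφ/2) + cos φ₁ · cos φ₂ · sin²(Δλ/2) = 0.047846.
c = 2·atan2(√a, √(1−a)) = 0.44104 rad → d = 6371·c ≈ 2809.87 km.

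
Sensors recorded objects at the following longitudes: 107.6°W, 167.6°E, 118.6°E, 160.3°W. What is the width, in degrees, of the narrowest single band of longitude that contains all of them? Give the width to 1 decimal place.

Sort the longitudes: -160.3°, -107.6°, +118.6°, +167.6°.
Eastward gaps between consecutive values (wrapping around): 52.7°, 226.2°, 49.0°, 32.1°.
Largest gap = 226.2° ⇒ minimal covering band is its complement: 360° − 226.2° = 133.8°.
Band runs from +118.6° eastward to -107.6°, crossing the antimeridian.

133.8°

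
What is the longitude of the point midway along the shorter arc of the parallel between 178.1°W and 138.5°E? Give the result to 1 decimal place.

Signed shortest Δλ from -178.1° to +138.5° is -43.4°.
Midpoint longitude = -178.1° + (-43.4°)/2 = -178.1° − 21.7° = -199.8°.
Normalise into (−180°, 180°]: +160.2°.
(The naïve average (-178.1 + +138.5)/2 = -19.8° is on the wrong side of the globe.)

160.2°E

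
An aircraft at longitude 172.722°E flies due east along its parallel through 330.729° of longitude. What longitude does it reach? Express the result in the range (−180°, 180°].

143.451°E

Start at +172.722°; shift +330.729° → +503.451°.
+503.451° lies outside (−180°, 180°]; subtract 360° → +143.451°.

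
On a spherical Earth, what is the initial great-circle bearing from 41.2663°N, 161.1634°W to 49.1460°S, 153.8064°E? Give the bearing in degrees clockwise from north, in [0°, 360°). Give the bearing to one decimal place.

Δλ = 153.8064 − -161.1634 = 314.9698°; wrapped into (−180°, 180°]: -45.0302°.
θ = atan2( sin Δλ · cos φ₂ , cos φ₁ · sin φ₂ − sin φ₁ · cos φ₂ · cos Δλ )
  = atan2(-0.46279, -0.87345) = -152.084° → normalised to [0°, 360°): 207.916°.

207.9°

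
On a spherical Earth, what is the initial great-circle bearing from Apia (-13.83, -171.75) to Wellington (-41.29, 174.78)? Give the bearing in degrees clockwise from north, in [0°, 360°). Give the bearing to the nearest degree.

Δλ = 174.78 − -171.75 = 346.53°; wrapped into (−180°, 180°]: -13.47°.
θ = atan2( sin Δλ · cos φ₂ , cos φ₁ · sin φ₂ − sin φ₁ · cos φ₂ · cos Δλ )
  = atan2(-0.17502, -0.46607) = -159.417° → normalised to [0°, 360°): 200.583°.

201°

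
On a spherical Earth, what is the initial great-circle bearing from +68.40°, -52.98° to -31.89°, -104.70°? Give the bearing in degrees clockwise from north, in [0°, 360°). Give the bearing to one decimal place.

Δλ = -104.70 − -52.98 = -51.72°.
θ = atan2( sin Δλ · cos φ₂ , cos φ₁ · sin φ₂ − sin φ₁ · cos φ₂ · cos Δλ )
  = atan2(-0.66651, -0.68354) = -135.723° → normalised to [0°, 360°): 224.277°.

224.3°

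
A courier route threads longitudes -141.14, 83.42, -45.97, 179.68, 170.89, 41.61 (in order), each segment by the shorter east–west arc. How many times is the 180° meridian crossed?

2

Leg 1: -141.14° → +83.42°, shortest Δλ = -135.44° (west) — crosses 180°.
Leg 2: +83.42° → -45.97°, shortest Δλ = -129.39° (west) — does not cross 180°.
Leg 3: -45.97° → +179.68°, shortest Δλ = -134.35° (west) — crosses 180°.
Leg 4: +179.68° → +170.89°, shortest Δλ = -8.79° (west) — does not cross 180°.
Leg 5: +170.89° → +41.61°, shortest Δλ = -129.28° (west) — does not cross 180°.
Total crossings: 2.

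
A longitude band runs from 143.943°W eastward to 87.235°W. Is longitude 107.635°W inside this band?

Yes

Band width going east from -143.943° to -87.235°: ((-87.235 − -143.943) mod 360) = 56.708°.
Offset of -107.635° east of the west edge: ((-107.635 − -143.943) mod 360) = 36.308°.
36.308° ≤ 56.708° ⇒ inside.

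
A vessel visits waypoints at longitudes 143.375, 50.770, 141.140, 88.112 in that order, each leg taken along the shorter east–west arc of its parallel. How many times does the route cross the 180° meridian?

0

Leg 1: +143.375° → +50.770°, shortest Δλ = -92.605° (west) — does not cross 180°.
Leg 2: +50.770° → +141.140°, shortest Δλ = 90.37° (east) — does not cross 180°.
Leg 3: +141.140° → +88.112°, shortest Δλ = -53.028° (west) — does not cross 180°.
Total crossings: 0.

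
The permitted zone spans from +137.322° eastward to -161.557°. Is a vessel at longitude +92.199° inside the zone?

Band width going east from +137.322° to -161.557°: ((-161.557 − 137.322) mod 360) = 61.121°.
Offset of +92.199° east of the west edge: ((92.199 − 137.322) mod 360) = 314.877°.
314.877° > 61.121° ⇒ outside.

No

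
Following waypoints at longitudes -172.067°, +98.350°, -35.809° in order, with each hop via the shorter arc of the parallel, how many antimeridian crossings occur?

Leg 1: -172.067° → +98.350°, shortest Δλ = -89.583° (west) — crosses 180°.
Leg 2: +98.350° → -35.809°, shortest Δλ = -134.159° (west) — does not cross 180°.
Total crossings: 1.

1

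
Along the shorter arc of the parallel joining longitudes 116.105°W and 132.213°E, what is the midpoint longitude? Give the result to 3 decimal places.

Signed shortest Δλ from -116.105° to +132.213° is -111.682°.
Midpoint longitude = -116.105° + (-111.682°)/2 = -116.105° − 55.841° = -171.946°.
(The naïve average (-116.105 + +132.213)/2 = 8.054° is on the wrong side of the globe.)

171.946°W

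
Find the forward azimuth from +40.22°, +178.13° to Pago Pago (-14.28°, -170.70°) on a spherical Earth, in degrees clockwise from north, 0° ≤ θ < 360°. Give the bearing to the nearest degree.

Δλ = -170.70 − 178.13 = -348.83°; wrapped into (−180°, 180°]: 11.17°.
θ = atan2( sin Δλ · cos φ₂ , cos φ₁ · sin φ₂ − sin φ₁ · cos φ₂ · cos Δλ )
  = atan2(0.18774, -0.80226) = 166.829° → normalised to [0°, 360°): 166.829°.

167°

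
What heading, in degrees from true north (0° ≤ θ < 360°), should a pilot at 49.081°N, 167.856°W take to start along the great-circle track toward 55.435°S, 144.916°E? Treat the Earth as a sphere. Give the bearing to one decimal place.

206.6°

Δλ = 144.916 − -167.856 = 312.772°; wrapped into (−180°, 180°]: -47.228°.
θ = atan2( sin Δλ · cos φ₂ , cos φ₁ · sin φ₂ − sin φ₁ · cos φ₂ · cos Δλ )
  = atan2(-0.41646, -0.83050) = -153.368° → normalised to [0°, 360°): 206.632°.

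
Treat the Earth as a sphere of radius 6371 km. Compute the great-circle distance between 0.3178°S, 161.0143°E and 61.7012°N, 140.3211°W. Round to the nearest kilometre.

Δλ = -140.3211 − 161.0143 = -301.3354°; wrapped into (−180°, 180°]: 58.6646°.
Δφ = 61.7012 − -0.3178 = 62.0190°.
a = sin²(Δφ/2) + cos φ₁ · cos φ₂ · sin²(Δλ/2) = 0.379174.
c = 2·atan2(√a, √(1−a)) = 1.32673 rad → d = 6371·c ≈ 8452.59 km.

8453 km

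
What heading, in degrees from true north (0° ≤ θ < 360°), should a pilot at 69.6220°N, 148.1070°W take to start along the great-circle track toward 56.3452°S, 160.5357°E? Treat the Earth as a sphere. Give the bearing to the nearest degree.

Δλ = 160.5357 − -148.1070 = 308.6427°; wrapped into (−180°, 180°]: -51.3573°.
θ = atan2( sin Δλ · cos φ₂ , cos φ₁ · sin φ₂ − sin φ₁ · cos φ₂ · cos Δλ )
  = atan2(-0.43285, -0.61426) = -144.829° → normalised to [0°, 360°): 215.171°.

215°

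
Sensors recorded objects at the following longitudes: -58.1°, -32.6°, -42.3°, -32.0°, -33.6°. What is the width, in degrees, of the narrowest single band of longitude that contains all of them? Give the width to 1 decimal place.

Sort the longitudes: -58.1°, -42.3°, -33.6°, -32.6°, -32.0°.
Eastward gaps between consecutive values (wrapping around): 15.8°, 8.7°, 1.0°, 0.6°, 333.9°.
Largest gap = 333.9° ⇒ minimal covering band is its complement: 360° − 333.9° = 26.1°.
Band runs from -58.1° eastward to -32.0°.

26.1°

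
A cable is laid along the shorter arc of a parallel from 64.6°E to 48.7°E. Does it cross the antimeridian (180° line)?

No

Signed shortest Δλ = ((48.7 − 64.6 + 180) mod 360) − 180 = -15.9°.
Going west by 15.9° from +64.6° reaches +48.7° without touching 180°.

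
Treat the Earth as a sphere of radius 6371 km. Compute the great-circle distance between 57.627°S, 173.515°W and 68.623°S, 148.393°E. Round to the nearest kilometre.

2217 km

Δλ = 148.393 − -173.515 = 321.908°; wrapped into (−180°, 180°]: -38.092°.
Δφ = -68.623 − -57.627 = -10.996°.
a = sin²(Δφ/2) + cos φ₁ · cos φ₂ · sin²(Δλ/2) = 0.029963.
c = 2·atan2(√a, √(1−a)) = 0.34795 rad → d = 6371·c ≈ 2216.78 km.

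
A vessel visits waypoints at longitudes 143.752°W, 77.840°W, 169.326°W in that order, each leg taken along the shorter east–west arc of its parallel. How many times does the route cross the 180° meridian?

Leg 1: -143.752° → -77.840°, shortest Δλ = 65.912° (east) — does not cross 180°.
Leg 2: -77.840° → -169.326°, shortest Δλ = -91.486° (west) — does not cross 180°.
Total crossings: 0.

0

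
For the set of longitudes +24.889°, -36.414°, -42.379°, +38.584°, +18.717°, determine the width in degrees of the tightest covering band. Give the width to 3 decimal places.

Sort the longitudes: -42.379°, -36.414°, +18.717°, +24.889°, +38.584°.
Eastward gaps between consecutive values (wrapping around): 5.965°, 55.131°, 6.172°, 13.695°, 279.037°.
Largest gap = 279.037° ⇒ minimal covering band is its complement: 360° − 279.037° = 80.963°.
Band runs from -42.379° eastward to +38.584°.

80.963°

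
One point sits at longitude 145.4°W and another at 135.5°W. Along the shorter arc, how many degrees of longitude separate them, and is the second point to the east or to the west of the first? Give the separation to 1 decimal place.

9.9° east

Raw difference: -135.5 − -145.4 = 9.9°.
Normalise into (−180°, 180°]: 9.9° stays 9.9°.
Positive ⇒ the second point lies to the east; separation 9.9°.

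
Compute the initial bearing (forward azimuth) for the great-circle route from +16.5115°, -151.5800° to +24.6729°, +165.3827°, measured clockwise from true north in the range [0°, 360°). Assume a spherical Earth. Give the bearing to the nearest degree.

289°

Δλ = 165.3827 − -151.5800 = 316.9627°; wrapped into (−180°, 180°]: -43.0373°.
θ = atan2( sin Δλ · cos φ₂ , cos φ₁ · sin φ₂ − sin φ₁ · cos φ₂ · cos Δλ )
  = atan2(-0.62017, 0.21146) = -71.172° → normalised to [0°, 360°): 288.828°.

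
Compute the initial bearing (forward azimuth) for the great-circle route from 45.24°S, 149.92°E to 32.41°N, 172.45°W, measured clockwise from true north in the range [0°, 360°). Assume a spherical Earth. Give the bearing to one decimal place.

Δλ = -172.45 − 149.92 = -322.37°; wrapped into (−180°, 180°]: 37.63°.
θ = atan2( sin Δλ · cos φ₂ , cos φ₁ · sin φ₂ − sin φ₁ · cos φ₂ · cos Δλ )
  = atan2(0.51546, 0.85215) = 31.169° → normalised to [0°, 360°): 31.169°.

31.2°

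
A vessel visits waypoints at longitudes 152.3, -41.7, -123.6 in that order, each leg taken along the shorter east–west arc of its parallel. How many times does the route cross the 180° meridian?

1

Leg 1: +152.3° → -41.7°, shortest Δλ = 166.0° (east) — crosses 180°.
Leg 2: -41.7° → -123.6°, shortest Δλ = -81.9° (west) — does not cross 180°.
Total crossings: 1.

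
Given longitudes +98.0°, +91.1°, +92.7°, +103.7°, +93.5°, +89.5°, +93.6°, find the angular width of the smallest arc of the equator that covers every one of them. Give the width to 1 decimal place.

14.2°

Sort the longitudes: +89.5°, +91.1°, +92.7°, +93.5°, +93.6°, +98.0°, +103.7°.
Eastward gaps between consecutive values (wrapping around): 1.6°, 1.6°, 0.8°, 0.1°, 4.4°, 5.7°, 345.8°.
Largest gap = 345.8° ⇒ minimal covering band is its complement: 360° − 345.8° = 14.2°.
Band runs from +89.5° eastward to +103.7°.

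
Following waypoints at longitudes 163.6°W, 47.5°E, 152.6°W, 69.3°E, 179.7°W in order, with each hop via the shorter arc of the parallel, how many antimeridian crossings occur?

4

Leg 1: -163.6° → +47.5°, shortest Δλ = -148.9° (west) — crosses 180°.
Leg 2: +47.5° → -152.6°, shortest Δλ = 159.9° (east) — crosses 180°.
Leg 3: -152.6° → +69.3°, shortest Δλ = -138.1° (west) — crosses 180°.
Leg 4: +69.3° → -179.7°, shortest Δλ = 111.0° (east) — crosses 180°.
Total crossings: 4.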